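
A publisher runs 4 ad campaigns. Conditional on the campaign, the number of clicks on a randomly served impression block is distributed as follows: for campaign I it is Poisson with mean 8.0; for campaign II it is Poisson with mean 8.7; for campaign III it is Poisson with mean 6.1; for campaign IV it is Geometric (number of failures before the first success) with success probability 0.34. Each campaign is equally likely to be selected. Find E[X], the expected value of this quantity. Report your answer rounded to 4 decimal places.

Component means — I: 8; II: 8.7; III: 6.1; IV: 1.94118.
E[X] = 0.25·8 + 0.25·8.7 + 0.25·6.1 + 0.25·1.94118 = 6.18529.

6.1853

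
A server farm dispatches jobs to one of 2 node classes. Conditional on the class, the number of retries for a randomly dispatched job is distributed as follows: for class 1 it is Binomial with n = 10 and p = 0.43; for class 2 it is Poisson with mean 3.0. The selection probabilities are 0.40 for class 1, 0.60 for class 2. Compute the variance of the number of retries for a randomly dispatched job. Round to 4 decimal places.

3.1860

Per component, 1: μ=4.3, E[X²]=20.941; 2: μ=3, E[X²]=12.
E[X] = 0.4·4.3 + 0.6·3 = 3.52.
E[X²] = 0.4·20.941 + 0.6·12 = 15.5764.
Var(X) = E[X²] − (E[X])² = 15.5764 − 12.3904 = 3.186.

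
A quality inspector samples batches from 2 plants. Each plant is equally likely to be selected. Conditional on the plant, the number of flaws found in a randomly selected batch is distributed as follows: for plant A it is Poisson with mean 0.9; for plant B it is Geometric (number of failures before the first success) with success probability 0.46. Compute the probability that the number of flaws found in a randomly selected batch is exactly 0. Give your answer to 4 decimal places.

0.4333

Conditional on each plant, P(X = 0): A: 0.40657; B: 0.46.
By total probability, P(X = 0) = 0.5·0.40657 + 0.5·0.46 = 0.433285.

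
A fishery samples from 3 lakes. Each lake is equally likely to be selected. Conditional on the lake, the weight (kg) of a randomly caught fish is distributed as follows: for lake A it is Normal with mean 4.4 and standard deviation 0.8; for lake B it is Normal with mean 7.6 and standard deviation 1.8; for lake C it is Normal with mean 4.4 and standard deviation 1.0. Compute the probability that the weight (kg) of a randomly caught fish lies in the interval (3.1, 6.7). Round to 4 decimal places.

Conditional on each lake, P(3.1 < X < 6.7): A: 0.945899; B: 0.302328; C: 0.892475.
By total probability, P(3.1 < X < 6.7) = 0.333333·0.945899 + 0.333333·0.302328 + 0.333333·0.892475 = 0.713567.

0.7136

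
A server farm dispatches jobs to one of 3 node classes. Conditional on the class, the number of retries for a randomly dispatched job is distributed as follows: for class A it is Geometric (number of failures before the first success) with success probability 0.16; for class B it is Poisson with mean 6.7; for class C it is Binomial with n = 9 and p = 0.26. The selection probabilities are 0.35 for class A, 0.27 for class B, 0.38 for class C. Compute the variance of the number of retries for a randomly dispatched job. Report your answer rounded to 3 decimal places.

17.227

Per component, A: μ=5.25, E[X²]=60.375; B: μ=6.7, E[X²]=51.59; C: μ=2.34, E[X²]=7.2072.
E[X] = 0.35·5.25 + 0.27·6.7 + 0.38·2.34 = 4.5357.
E[X²] = 0.35·60.375 + 0.27·51.59 + 0.38·7.2072 = 37.7993.
Var(X) = E[X²] − (E[X])² = 37.7993 − 20.5726 = 17.2267.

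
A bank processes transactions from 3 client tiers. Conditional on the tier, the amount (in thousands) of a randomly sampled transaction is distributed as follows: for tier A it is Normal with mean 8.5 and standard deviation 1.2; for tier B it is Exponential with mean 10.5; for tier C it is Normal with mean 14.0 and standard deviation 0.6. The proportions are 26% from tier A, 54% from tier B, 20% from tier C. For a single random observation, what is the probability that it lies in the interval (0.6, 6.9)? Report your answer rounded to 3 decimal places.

0.254

Conditional on each tier, P(0.6 < X < 6.9): A: 0.0912112; B: 0.426129; C: 0.
By total probability, P(0.6 < X < 6.9) = 0.26·0.0912112 + 0.54·0.426129 + 0.2·0 = 0.253825.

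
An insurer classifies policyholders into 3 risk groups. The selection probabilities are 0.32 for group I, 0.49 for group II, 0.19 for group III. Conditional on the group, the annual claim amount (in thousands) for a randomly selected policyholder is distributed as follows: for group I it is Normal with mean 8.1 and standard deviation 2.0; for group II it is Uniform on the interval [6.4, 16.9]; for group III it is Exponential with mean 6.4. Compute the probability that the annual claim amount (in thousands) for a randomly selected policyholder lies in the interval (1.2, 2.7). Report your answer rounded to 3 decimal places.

Conditional on each group, P(1.2 < X < 2.7): I: 0.00318668; II: 0; III: 0.173213.
By total probability, P(1.2 < X < 2.7) = 0.32·0.00318668 + 0.49·0 + 0.19·0.173213 = 0.0339302.

0.034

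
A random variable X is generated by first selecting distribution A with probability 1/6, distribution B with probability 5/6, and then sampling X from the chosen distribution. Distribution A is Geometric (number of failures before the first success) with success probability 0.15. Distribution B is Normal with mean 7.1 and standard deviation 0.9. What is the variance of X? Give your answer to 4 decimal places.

Per component, A: μ=5.66667, E[X²]=69.8889; B: μ=7.1, E[X²]=51.22.
E[X] = 0.166667·5.66667 + 0.833333·7.1 = 6.86111.
E[X²] = 0.166667·69.8889 + 0.833333·51.22 = 54.3315.
Var(X) = E[X²] − (E[X])² = 54.3315 − 47.0748 = 7.25664.

7.2566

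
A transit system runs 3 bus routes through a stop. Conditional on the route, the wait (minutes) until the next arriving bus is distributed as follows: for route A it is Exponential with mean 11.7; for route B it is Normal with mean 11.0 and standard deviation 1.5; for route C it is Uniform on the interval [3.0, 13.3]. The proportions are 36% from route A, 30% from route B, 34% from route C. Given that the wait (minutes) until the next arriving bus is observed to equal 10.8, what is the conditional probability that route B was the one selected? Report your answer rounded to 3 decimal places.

0.636

Likelihoods f(10.8 | ·): A: 0.0339568; B: 0.263608; C: 0.0970874.
Posterior ∝ prior × likelihood. Numerator for B: 0.3·0.263608 = 0.0790824.
Normalizing constant: 0.36·0.0339568 + 0.3·0.263608 + 0.34·0.0970874 = 0.124317.
P(B | observation) = 0.0790824 / 0.124317 = 0.636137.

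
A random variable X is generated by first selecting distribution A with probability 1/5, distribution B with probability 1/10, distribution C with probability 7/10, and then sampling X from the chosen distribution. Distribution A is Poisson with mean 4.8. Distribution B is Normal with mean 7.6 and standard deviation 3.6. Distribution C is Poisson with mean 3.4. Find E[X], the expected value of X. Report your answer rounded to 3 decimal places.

Component means — A: 4.8; B: 7.6; C: 3.4.
E[X] = 0.2·4.8 + 0.1·7.6 + 0.7·3.4 = 4.1.

4.100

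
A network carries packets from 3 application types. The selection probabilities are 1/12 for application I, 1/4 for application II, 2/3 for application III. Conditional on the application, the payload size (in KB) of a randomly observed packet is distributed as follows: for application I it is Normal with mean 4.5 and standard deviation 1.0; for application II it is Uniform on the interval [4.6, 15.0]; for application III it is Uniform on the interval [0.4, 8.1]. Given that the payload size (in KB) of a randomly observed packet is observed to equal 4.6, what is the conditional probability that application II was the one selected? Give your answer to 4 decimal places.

Likelihoods f(4.6 | ·): I: 0.396953; II: 0.0961538; III: 0.12987.
Posterior ∝ prior × likelihood. Numerator for II: 0.25·0.0961538 = 0.0240385.
Normalizing constant: 0.0833333·0.396953 + 0.25·0.0961538 + 0.666667·0.12987 = 0.143698.
P(II | observation) = 0.0240385 / 0.143698 = 0.167285.

0.1673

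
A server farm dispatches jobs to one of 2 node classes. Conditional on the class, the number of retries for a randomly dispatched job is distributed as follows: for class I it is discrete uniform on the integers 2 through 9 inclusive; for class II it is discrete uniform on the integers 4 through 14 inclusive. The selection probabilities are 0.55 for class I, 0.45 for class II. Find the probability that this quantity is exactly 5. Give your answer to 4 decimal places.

Conditional on each class, P(X = 5): I: 0.125; II: 0.0909091.
By total probability, P(X = 5) = 0.55·0.125 + 0.45·0.0909091 = 0.109659.

0.1097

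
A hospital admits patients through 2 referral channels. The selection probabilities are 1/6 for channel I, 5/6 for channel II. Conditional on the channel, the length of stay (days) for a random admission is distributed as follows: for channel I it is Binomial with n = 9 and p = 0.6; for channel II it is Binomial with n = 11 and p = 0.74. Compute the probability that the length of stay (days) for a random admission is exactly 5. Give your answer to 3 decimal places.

0.068

Conditional on each channel, P(X = 5): I: 0.250823; II: 0.0316695.
By total probability, P(X = 5) = 0.166667·0.250823 + 0.833333·0.0316695 = 0.068195.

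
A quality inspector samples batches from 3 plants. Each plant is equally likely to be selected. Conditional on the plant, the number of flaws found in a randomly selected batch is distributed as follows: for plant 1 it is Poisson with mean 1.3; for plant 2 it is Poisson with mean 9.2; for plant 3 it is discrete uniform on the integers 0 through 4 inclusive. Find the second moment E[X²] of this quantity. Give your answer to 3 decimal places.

For each component E[X²] = Var + (mean)², giving 1: 2.99; 2: 93.84; 3: 6.
Overall E[X²] = 0.333333·2.99 + 0.333333·93.84 + 0.333333·6 = 34.2767.

34.277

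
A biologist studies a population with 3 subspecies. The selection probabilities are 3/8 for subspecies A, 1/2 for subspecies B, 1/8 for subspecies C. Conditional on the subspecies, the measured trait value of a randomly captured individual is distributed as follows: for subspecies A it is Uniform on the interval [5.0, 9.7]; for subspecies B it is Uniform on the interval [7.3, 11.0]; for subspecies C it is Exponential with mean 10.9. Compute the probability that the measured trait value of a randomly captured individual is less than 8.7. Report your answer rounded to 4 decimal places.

0.5531

Conditional on each subspecies, P(X < 8.7): A: 0.787234; B: 0.378378; C: 0.549846.
By total probability, P(X < 8.7) = 0.375·0.787234 + 0.5·0.378378 + 0.125·0.549846 = 0.553133.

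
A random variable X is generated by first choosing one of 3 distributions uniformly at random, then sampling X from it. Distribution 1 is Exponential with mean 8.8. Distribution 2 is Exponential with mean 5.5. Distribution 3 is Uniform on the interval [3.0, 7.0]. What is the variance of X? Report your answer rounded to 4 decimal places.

Per component, 1: μ=8.8, E[X²]=154.88; 2: μ=5.5, E[X²]=60.5; 3: μ=5, E[X²]=26.3333.
E[X] = 0.333333·8.8 + 0.333333·5.5 + 0.333333·5 = 6.43333.
E[X²] = 0.333333·154.88 + 0.333333·60.5 + 0.333333·26.3333 = 80.5711.
Var(X) = E[X²] − (E[X])² = 80.5711 − 41.3878 = 39.1833.

39.1833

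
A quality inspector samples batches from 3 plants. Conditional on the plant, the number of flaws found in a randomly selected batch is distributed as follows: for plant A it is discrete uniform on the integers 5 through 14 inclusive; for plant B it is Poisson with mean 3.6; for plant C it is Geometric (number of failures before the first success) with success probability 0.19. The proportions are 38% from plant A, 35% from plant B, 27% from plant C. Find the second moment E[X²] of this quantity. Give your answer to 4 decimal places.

54.1913

For each component E[X²] = Var + (mean)², giving A: 98.5; B: 16.56; C: 40.6122.
Overall E[X²] = 0.38·98.5 + 0.35·16.56 + 0.27·40.6122 = 54.1913.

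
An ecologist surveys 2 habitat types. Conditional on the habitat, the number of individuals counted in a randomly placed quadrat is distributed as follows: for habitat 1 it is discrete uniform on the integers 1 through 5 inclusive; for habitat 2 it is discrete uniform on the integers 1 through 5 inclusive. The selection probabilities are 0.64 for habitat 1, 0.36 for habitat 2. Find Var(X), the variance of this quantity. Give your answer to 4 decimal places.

2.0000

Per component, 1: μ=3, E[X²]=11; 2: μ=3, E[X²]=11.
E[X] = 0.64·3 + 0.36·3 = 3.
E[X²] = 0.64·11 + 0.36·11 = 11.
Var(X) = E[X²] − (E[X])² = 11 − 9 = 2.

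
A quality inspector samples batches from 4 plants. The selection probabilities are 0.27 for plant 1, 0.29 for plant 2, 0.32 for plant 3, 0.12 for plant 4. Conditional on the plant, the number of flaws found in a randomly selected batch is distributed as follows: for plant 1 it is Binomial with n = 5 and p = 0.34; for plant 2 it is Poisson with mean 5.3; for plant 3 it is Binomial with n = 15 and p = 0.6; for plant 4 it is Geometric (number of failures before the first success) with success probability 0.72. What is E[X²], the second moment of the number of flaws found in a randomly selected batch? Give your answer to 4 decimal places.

37.9213

For each component E[X²] = Var + (mean)², giving 1: 4.012; 2: 33.39; 3: 84.6; 4: 0.691358.
Overall E[X²] = 0.27·4.012 + 0.29·33.39 + 0.32·84.6 + 0.12·0.691358 = 37.9213.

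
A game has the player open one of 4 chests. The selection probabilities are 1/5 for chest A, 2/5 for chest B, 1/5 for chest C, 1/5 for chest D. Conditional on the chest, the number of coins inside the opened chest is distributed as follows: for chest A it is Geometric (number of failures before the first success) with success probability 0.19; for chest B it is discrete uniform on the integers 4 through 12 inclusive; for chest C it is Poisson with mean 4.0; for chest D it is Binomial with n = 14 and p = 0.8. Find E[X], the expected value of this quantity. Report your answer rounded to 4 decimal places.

Component means — A: 4.26316; B: 8; C: 4; D: 11.2.
E[X] = 0.2·4.26316 + 0.4·8 + 0.2·4 + 0.2·11.2 = 7.09263.

7.0926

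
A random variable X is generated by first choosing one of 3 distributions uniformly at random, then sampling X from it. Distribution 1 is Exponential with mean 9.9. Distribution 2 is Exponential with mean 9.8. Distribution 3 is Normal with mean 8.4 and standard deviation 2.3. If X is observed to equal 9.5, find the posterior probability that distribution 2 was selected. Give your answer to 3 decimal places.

Likelihoods f(9.5 | ·): 1: 0.0386917; 2: 0.0387056; 3: 0.154708.
Posterior ∝ prior × likelihood. Numerator for 2: 0.333333·0.0387056 = 0.0129019.
Normalizing constant: 0.333333·0.0386917 + 0.333333·0.0387056 + 0.333333·0.154708 = 0.0773685.
P(2 | observation) = 0.0129019 / 0.0773685 = 0.166759.

0.167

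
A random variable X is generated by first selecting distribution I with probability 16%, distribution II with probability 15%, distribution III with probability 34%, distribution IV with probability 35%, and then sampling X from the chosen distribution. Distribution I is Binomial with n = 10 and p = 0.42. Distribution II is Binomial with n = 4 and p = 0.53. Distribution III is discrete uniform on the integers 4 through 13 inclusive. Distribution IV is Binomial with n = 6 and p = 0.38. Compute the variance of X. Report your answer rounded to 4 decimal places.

11.8363

Per component, I: μ=4.2, E[X²]=20.076; II: μ=2.12, E[X²]=5.4908; III: μ=8.5, E[X²]=80.5; IV: μ=2.28, E[X²]=6.612.
E[X] = 0.16·4.2 + 0.15·2.12 + 0.34·8.5 + 0.35·2.28 = 4.678.
E[X²] = 0.16·20.076 + 0.15·5.4908 + 0.34·80.5 + 0.35·6.612 = 33.72.
Var(X) = E[X²] − (E[X])² = 33.72 − 21.8837 = 11.8363.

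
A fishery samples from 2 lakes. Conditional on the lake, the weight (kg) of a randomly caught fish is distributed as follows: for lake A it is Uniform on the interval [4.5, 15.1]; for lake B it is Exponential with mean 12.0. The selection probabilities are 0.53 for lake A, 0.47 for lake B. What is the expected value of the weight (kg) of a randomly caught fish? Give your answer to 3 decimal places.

Component means — A: 9.8; B: 12.
E[X] = 0.53·9.8 + 0.47·12 = 10.834.

10.834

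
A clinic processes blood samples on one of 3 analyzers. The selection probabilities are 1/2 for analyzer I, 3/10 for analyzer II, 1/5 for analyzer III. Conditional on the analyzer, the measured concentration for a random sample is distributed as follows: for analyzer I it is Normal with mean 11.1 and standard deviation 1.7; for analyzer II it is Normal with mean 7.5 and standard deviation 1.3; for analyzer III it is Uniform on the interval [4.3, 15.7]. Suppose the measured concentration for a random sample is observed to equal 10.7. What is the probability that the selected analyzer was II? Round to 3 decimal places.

Likelihoods f(10.7 | ·): I: 0.228265; II: 0.0148332; III: 0.0877193.
Posterior ∝ prior × likelihood. Numerator for II: 0.3·0.0148332 = 0.00444995.
Normalizing constant: 0.5·0.228265 + 0.3·0.0148332 + 0.2·0.0877193 = 0.136126.
P(II | observation) = 0.00444995 / 0.136126 = 0.0326899.

0.033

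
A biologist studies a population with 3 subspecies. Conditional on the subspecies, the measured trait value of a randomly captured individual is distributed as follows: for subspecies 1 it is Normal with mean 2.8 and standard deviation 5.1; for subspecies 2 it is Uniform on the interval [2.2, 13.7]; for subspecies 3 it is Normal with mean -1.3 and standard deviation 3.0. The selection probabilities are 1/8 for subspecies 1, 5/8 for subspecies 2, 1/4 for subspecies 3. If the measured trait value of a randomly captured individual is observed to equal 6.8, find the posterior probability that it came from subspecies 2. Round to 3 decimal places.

0.871

Likelihoods f(6.8 | ·): 1: 0.0575125; 2: 0.0869565; 3: 0.00347364.
Posterior ∝ prior × likelihood. Numerator for 2: 0.625·0.0869565 = 0.0543478.
Normalizing constant: 0.125·0.0575125 + 0.625·0.0869565 + 0.25·0.00347364 = 0.0624053.
P(2 | observation) = 0.0543478 / 0.0624053 = 0.870885.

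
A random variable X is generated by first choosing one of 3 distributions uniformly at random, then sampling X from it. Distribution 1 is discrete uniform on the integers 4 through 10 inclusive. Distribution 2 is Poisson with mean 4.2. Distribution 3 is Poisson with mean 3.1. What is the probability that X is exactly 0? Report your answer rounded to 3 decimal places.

Conditional on each component, P(X = 0): 1: 0; 2: 0.0149956; 3: 0.0450492.
By total probability, P(X = 0) = 0.333333·0 + 0.333333·0.0149956 + 0.333333·0.0450492 = 0.0200149.

0.020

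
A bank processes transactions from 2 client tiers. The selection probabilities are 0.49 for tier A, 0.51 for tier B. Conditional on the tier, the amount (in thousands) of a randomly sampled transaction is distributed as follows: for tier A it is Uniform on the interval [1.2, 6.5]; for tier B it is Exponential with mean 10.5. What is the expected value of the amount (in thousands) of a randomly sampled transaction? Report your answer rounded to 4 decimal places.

7.2415

Component means — A: 3.85; B: 10.5.
E[X] = 0.49·3.85 + 0.51·10.5 = 7.2415.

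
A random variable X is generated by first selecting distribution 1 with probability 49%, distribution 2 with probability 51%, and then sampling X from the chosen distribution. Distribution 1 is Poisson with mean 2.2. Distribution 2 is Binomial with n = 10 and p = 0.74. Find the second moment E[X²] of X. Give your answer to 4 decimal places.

32.3584

For each component E[X²] = Var + (mean)², giving 1: 7.04; 2: 56.684.
Overall E[X²] = 0.49·7.04 + 0.51·56.684 = 32.3584.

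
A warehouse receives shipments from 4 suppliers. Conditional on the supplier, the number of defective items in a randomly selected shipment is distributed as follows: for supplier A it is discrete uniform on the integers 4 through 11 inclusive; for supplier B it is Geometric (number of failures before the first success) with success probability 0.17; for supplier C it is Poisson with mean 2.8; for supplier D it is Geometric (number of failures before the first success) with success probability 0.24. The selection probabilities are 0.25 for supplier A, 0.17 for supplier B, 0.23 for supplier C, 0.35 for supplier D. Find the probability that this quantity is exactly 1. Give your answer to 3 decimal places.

0.127

Conditional on each supplier, P(X = 1): A: 0; B: 0.1411; C: 0.170268; D: 0.1824.
By total probability, P(X = 1) = 0.25·0 + 0.17·0.1411 + 0.23·0.170268 + 0.35·0.1824 = 0.126989.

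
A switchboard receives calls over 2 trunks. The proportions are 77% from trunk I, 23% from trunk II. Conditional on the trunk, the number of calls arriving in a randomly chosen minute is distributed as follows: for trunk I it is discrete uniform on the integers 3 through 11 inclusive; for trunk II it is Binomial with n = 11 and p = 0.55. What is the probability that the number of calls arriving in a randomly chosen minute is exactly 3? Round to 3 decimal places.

0.096

Conditional on each trunk, P(X = 3): I: 0.111111; II: 0.0461607.
By total probability, P(X = 3) = 0.77·0.111111 + 0.23·0.0461607 = 0.0961725.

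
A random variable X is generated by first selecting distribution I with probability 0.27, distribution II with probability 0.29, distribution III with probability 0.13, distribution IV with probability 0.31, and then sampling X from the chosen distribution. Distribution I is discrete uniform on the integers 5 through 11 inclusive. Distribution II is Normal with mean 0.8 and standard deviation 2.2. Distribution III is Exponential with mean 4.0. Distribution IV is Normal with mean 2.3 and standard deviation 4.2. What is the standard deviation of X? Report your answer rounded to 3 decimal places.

4.252

Per component, I: μ=8, E[X²]=68; II: μ=0.8, E[X²]=5.48; III: μ=4, E[X²]=32; IV: μ=2.3, E[X²]=22.93.
E[X] = 0.27·8 + 0.29·0.8 + 0.13·4 + 0.31·2.3 = 3.625.
E[X²] = 0.27·68 + 0.29·5.48 + 0.13·32 + 0.31·22.93 = 31.2175.
Var(X) = E[X²] − (E[X])² = 31.2175 − 13.1406 = 18.0769.
SD(X) = √18.0769 = 4.25169.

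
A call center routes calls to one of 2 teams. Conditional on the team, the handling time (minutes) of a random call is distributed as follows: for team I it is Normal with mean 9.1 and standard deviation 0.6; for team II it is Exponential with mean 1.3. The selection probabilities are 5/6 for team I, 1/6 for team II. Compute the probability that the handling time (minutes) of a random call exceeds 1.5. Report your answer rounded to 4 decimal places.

Conditional on each team, P(X > 1.5): I: 1; II: 0.315421.
By total probability, P(X > 1.5) = 0.833333·1 + 0.166667·0.315421 = 0.885904.

0.8859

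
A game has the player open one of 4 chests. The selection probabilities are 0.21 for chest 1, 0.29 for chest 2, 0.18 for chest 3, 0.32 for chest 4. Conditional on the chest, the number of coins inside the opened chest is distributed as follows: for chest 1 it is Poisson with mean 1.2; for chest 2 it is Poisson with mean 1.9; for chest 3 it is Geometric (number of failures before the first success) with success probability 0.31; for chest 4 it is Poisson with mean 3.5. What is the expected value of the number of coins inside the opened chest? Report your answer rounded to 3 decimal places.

Component means — 1: 1.2; 2: 1.9; 3: 2.22581; 4: 3.5.
E[X] = 0.21·1.2 + 0.29·1.9 + 0.18·2.22581 + 0.32·3.5 = 2.32365.

2.324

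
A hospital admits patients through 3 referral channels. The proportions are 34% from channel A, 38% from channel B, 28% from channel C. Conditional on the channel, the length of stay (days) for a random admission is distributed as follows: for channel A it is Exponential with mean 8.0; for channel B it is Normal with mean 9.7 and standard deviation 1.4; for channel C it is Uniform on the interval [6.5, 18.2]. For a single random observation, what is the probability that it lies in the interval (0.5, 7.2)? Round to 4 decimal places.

Conditional on each channel, P(0.5 < X < 7.2): A: 0.532843; B: 0.0370728; C: 0.0598291.
By total probability, P(0.5 < X < 7.2) = 0.34·0.532843 + 0.38·0.0370728 + 0.28·0.0598291 = 0.212007.

0.2120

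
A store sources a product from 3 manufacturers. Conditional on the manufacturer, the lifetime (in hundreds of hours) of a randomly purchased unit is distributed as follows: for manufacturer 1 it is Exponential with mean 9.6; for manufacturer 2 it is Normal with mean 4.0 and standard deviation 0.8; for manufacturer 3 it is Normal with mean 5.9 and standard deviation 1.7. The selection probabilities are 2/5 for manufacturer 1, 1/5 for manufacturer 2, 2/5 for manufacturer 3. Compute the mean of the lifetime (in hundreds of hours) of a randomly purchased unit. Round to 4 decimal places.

7.0000

Component means — 1: 9.6; 2: 4; 3: 5.9.
E[X] = 0.4·9.6 + 0.2·4 + 0.4·5.9 = 7.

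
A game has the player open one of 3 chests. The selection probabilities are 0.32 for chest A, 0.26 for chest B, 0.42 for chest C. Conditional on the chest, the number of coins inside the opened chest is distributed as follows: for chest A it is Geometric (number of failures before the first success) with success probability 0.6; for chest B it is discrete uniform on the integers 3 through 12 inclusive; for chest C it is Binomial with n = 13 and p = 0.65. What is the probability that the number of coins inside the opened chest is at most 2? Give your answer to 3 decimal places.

0.300

Conditional on each chest, P(X ≤ 2): A: 0.936; B: 0; C: 0.000347915.
By total probability, P(X ≤ 2) = 0.32·0.936 + 0.26·0 + 0.42·0.000347915 = 0.299666.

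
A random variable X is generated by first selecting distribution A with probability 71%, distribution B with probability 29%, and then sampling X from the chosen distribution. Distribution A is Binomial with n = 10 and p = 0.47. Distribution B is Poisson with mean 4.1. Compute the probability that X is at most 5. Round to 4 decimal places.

0.7161

Conditional on each component, P(X ≤ 5): A: 0.694323; B: 0.769312.
By total probability, P(X ≤ 5) = 0.71·0.694323 + 0.29·0.769312 = 0.71607.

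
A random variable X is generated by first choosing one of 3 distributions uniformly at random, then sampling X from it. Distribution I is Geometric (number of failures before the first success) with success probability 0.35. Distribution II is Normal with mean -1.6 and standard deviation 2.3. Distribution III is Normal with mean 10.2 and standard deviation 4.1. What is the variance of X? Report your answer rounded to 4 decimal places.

33.6682

Per component, I: μ=1.85714, E[X²]=8.7551; II: μ=-1.6, E[X²]=7.85; III: μ=10.2, E[X²]=120.85.
E[X] = 0.333333·1.85714 + 0.333333·-1.6 + 0.333333·10.2 = 3.48571.
E[X²] = 0.333333·8.7551 + 0.333333·7.85 + 0.333333·120.85 = 45.8184.
Var(X) = E[X²] − (E[X])² = 45.8184 − 12.1502 = 33.6682.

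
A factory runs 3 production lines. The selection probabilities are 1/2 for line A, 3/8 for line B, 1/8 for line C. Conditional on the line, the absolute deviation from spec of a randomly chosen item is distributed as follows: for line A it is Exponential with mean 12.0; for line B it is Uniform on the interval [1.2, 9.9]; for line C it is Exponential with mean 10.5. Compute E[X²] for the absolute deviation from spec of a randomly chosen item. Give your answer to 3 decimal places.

For each component E[X²] = Var + (mean)², giving A: 288; B: 37.11; C: 220.5.
Overall E[X²] = 0.5·288 + 0.375·37.11 + 0.125·220.5 = 185.479.

185.479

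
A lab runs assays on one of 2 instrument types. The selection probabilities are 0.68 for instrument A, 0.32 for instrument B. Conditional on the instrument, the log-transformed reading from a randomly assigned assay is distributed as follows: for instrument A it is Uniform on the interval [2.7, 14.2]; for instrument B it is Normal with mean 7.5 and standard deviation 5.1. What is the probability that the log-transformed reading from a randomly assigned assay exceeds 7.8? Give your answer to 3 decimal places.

0.531

Conditional on each instrument, P(X > 7.8): A: 0.556522; B: 0.476546.
By total probability, P(X > 7.8) = 0.68·0.556522 + 0.32·0.476546 = 0.53093.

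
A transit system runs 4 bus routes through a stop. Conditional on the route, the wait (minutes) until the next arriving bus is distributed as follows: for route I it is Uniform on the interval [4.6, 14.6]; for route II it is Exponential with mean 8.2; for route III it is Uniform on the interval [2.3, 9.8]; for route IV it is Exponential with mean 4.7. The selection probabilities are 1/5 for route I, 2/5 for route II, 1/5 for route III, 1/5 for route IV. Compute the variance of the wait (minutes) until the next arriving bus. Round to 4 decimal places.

Per component, I: μ=9.6, E[X²]=100.493; II: μ=8.2, E[X²]=134.48; III: μ=6.05, E[X²]=41.29; IV: μ=4.7, E[X²]=44.18.
E[X] = 0.2·9.6 + 0.4·8.2 + 0.2·6.05 + 0.2·4.7 = 7.35.
E[X²] = 0.2·100.493 + 0.4·134.48 + 0.2·41.29 + 0.2·44.18 = 90.9847.
Var(X) = E[X²] − (E[X])² = 90.9847 − 54.0225 = 36.9622.

36.9622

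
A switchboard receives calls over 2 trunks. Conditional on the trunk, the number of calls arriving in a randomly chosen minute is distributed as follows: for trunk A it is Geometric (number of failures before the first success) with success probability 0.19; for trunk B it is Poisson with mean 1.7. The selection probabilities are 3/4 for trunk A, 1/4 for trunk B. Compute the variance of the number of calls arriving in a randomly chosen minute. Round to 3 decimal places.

Per component, A: μ=4.26316, E[X²]=40.6122; B: μ=1.7, E[X²]=4.59.
E[X] = 0.75·4.26316 + 0.25·1.7 = 3.62237.
E[X²] = 0.75·40.6122 + 0.25·4.59 = 31.6066.
Var(X) = E[X²] − (E[X])² = 31.6066 − 13.1216 = 18.4851.

18.485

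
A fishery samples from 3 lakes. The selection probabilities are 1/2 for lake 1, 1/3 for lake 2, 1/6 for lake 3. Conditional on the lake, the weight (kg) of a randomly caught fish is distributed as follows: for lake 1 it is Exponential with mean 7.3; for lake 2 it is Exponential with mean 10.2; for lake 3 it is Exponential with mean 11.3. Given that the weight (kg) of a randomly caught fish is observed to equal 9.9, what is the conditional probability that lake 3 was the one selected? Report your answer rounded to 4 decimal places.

Likelihoods f(9.9 | ·): 1: 0.0352941; 2: 0.0371431; 3: 0.0368497.
Posterior ∝ prior × likelihood. Numerator for 3: 0.166667·0.0368497 = 0.00614161.
Normalizing constant: 0.5·0.0352941 + 0.333333·0.0371431 + 0.166667·0.0368497 = 0.0361697.
P(3 | observation) = 0.00614161 / 0.0361697 = 0.1698.

0.1698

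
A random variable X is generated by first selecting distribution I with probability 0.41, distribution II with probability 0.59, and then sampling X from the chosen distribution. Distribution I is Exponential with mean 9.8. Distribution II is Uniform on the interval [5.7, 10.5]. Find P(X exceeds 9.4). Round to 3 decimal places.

Conditional on each component, P(X > 9.4): I: 0.383206; II: 0.229167.
By total probability, P(X > 9.4) = 0.41·0.383206 + 0.59·0.229167 = 0.292323.

0.292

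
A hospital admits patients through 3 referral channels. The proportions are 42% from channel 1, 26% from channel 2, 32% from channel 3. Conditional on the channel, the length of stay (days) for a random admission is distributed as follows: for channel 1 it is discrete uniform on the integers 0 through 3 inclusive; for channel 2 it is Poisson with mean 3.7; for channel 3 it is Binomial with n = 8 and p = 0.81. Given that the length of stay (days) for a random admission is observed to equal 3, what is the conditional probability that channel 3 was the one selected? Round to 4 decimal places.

0.0146

Likelihoods P(X=3 | ·): 1: 0.25; 2: 0.20872; 3: 0.00736904.
Posterior ∝ prior × likelihood. Numerator for 3: 0.32·0.00736904 = 0.00235809.
Normalizing constant: 0.42·0.25 + 0.26·0.20872 + 0.32·0.00736904 = 0.161625.
P(3 | observation) = 0.00235809 / 0.161625 = 0.0145899.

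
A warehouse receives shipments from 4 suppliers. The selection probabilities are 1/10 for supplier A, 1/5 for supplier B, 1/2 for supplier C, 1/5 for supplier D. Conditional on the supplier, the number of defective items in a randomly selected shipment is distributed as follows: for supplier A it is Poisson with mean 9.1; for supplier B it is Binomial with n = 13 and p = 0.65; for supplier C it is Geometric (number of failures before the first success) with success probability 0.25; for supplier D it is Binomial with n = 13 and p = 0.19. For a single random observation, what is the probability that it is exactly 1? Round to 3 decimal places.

Conditional on each supplier, P(X = 1): A: 0.00101616; B: 2.85544e-05; C: 0.1875; D: 0.197023.
By total probability, P(X = 1) = 0.1·0.00101616 + 0.2·2.85544e-05 + 0.5·0.1875 + 0.2·0.197023 = 0.133262.

0.133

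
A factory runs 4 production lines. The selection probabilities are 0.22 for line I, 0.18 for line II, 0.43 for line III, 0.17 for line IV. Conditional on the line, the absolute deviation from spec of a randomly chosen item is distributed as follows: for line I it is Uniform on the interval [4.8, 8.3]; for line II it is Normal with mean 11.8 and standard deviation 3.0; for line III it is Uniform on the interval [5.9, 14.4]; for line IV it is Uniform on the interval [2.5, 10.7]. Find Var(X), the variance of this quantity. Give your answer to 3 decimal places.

9.663

Per component, I: μ=6.55, E[X²]=43.9233; II: μ=11.8, E[X²]=148.24; III: μ=10.15, E[X²]=109.043; IV: μ=6.6, E[X²]=49.1633.
E[X] = 0.22·6.55 + 0.18·11.8 + 0.43·10.15 + 0.17·6.6 = 9.0515.
E[X²] = 0.22·43.9233 + 0.18·148.24 + 0.43·109.043 + 0.17·49.1633 = 91.5927.
Var(X) = E[X²] − (E[X])² = 91.5927 − 81.9297 = 9.66308.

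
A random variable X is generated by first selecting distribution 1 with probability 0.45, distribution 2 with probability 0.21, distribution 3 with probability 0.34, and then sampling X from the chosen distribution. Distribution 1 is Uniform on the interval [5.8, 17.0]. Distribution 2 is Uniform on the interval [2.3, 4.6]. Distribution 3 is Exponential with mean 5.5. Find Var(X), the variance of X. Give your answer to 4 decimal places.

Per component, 1: μ=11.4, E[X²]=140.413; 2: μ=3.45, E[X²]=12.3433; 3: μ=5.5, E[X²]=60.5.
E[X] = 0.45·11.4 + 0.21·3.45 + 0.34·5.5 = 7.7245.
E[X²] = 0.45·140.413 + 0.21·12.3433 + 0.34·60.5 = 86.3481.
Var(X) = E[X²] − (E[X])² = 86.3481 − 59.6679 = 26.6802.

26.6802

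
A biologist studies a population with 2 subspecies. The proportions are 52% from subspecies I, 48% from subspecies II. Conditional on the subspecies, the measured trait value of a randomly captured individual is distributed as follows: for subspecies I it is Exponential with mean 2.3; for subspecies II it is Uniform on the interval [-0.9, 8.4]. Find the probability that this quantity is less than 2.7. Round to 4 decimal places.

Conditional on each subspecies, P(X < 2.7): I: 0.690845; II: 0.387097.
By total probability, P(X < 2.7) = 0.52·0.690845 + 0.48·0.387097 = 0.545046.

0.5450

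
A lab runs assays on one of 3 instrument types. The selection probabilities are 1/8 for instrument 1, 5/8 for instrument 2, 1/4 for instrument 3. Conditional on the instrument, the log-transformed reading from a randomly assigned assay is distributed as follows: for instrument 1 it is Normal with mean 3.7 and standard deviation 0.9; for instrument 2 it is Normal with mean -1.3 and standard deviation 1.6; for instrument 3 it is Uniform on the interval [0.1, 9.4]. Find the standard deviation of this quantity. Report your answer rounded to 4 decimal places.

3.3481

Per component, 1: μ=3.7, E[X²]=14.5; 2: μ=-1.3, E[X²]=4.25; 3: μ=4.75, E[X²]=29.77.
E[X] = 0.125·3.7 + 0.625·-1.3 + 0.25·4.75 = 0.8375.
E[X²] = 0.125·14.5 + 0.625·4.25 + 0.25·29.77 = 11.9113.
Var(X) = E[X²] − (E[X])² = 11.9113 − 0.701406 = 11.2098.
SD(X) = √11.2098 = 3.34811.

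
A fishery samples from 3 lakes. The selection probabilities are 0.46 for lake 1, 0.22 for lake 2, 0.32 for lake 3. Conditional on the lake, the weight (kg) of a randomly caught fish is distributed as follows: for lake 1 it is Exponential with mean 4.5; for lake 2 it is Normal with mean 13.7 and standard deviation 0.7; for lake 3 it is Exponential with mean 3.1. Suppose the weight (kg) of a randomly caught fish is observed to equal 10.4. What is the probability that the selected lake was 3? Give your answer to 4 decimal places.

0.2623

Likelihoods f(10.4 | ·): 1: 0.0220336; 2: 8.50796e-06; 3: 0.0112629.
Posterior ∝ prior × likelihood. Numerator for 3: 0.32·0.0112629 = 0.00360413.
Normalizing constant: 0.46·0.0220336 + 0.22·8.50796e-06 + 0.32·0.0112629 = 0.0137414.
P(3 | observation) = 0.00360413 / 0.0137414 = 0.262282.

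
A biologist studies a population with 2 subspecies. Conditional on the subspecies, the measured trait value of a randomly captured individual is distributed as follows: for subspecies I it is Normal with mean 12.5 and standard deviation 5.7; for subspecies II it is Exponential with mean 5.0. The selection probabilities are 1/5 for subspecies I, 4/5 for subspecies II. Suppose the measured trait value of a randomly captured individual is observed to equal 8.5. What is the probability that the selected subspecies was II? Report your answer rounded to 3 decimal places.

Likelihoods f(8.5 | ·): I: 0.0547141; II: 0.0365367.
Posterior ∝ prior × likelihood. Numerator for II: 0.8·0.0365367 = 0.0292294.
Normalizing constant: 0.2·0.0547141 + 0.8·0.0365367 = 0.0401722.
P(II | observation) = 0.0292294 / 0.0401722 = 0.727602.

0.728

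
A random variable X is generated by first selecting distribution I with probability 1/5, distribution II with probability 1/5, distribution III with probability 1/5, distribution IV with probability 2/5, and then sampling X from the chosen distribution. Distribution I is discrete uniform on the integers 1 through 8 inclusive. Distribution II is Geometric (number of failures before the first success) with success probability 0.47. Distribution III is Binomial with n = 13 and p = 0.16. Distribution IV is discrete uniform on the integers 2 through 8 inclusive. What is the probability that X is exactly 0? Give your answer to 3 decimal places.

0.115

Conditional on each component, P(X = 0): I: 0; II: 0.47; III: 0.103665; IV: 0.
By total probability, P(X = 0) = 0.2·0 + 0.2·0.47 + 0.2·0.103665 + 0.4·0 = 0.114733.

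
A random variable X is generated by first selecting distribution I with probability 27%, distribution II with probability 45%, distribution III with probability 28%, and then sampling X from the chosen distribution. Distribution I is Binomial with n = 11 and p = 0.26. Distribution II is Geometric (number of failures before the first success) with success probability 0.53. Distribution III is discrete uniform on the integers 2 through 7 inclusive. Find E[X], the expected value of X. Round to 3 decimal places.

2.431

Component means — I: 2.86; II: 0.886792; III: 4.5.
E[X] = 0.27·2.86 + 0.45·0.886792 + 0.28·4.5 = 2.43126.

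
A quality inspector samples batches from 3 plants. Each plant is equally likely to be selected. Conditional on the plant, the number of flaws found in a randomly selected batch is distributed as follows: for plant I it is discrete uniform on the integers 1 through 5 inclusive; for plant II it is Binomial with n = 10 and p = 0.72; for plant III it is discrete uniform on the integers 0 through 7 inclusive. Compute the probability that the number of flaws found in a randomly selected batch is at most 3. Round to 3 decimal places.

0.369

Conditional on each plant, P(X ≤ 3): I: 0.6; II: 0.00700391; III: 0.5.
By total probability, P(X ≤ 3) = 0.333333·0.6 + 0.333333·0.00700391 + 0.333333·0.5 = 0.369001.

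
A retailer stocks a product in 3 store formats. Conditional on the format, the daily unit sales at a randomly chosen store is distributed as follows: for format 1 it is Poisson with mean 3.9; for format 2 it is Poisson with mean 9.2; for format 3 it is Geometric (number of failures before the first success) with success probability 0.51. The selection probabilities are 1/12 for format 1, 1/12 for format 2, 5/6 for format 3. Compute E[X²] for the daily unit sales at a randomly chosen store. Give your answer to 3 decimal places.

For each component E[X²] = Var + (mean)², giving 1: 19.11; 2: 93.84; 3: 2.807.
Overall E[X²] = 0.0833333·19.11 + 0.0833333·93.84 + 0.833333·2.807 = 11.7517.

11.752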